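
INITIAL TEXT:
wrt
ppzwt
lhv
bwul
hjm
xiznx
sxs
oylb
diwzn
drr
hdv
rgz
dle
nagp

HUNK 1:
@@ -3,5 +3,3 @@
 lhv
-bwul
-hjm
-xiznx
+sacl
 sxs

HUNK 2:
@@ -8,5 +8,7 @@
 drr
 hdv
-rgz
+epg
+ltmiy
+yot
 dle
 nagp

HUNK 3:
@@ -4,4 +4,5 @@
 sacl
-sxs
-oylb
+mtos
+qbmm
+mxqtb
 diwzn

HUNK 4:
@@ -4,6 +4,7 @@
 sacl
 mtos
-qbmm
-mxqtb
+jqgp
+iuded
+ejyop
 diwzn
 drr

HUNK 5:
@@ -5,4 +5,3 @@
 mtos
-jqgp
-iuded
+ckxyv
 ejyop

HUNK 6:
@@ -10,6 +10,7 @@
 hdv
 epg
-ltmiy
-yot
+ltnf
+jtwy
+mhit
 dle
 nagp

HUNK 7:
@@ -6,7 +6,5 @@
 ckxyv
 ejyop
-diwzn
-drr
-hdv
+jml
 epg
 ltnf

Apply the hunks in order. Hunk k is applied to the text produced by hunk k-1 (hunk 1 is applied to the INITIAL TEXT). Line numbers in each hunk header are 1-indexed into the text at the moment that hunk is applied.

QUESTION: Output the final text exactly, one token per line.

Answer: wrt
ppzwt
lhv
sacl
mtos
ckxyv
ejyop
jml
epg
ltnf
jtwy
mhit
dle
nagp

Derivation:
Hunk 1: at line 3 remove [bwul,hjm,xiznx] add [sacl] -> 12 lines: wrt ppzwt lhv sacl sxs oylb diwzn drr hdv rgz dle nagp
Hunk 2: at line 8 remove [rgz] add [epg,ltmiy,yot] -> 14 lines: wrt ppzwt lhv sacl sxs oylb diwzn drr hdv epg ltmiy yot dle nagp
Hunk 3: at line 4 remove [sxs,oylb] add [mtos,qbmm,mxqtb] -> 15 lines: wrt ppzwt lhv sacl mtos qbmm mxqtb diwzn drr hdv epg ltmiy yot dle nagp
Hunk 4: at line 4 remove [qbmm,mxqtb] add [jqgp,iuded,ejyop] -> 16 lines: wrt ppzwt lhv sacl mtos jqgp iuded ejyop diwzn drr hdv epg ltmiy yot dle nagp
Hunk 5: at line 5 remove [jqgp,iuded] add [ckxyv] -> 15 lines: wrt ppzwt lhv sacl mtos ckxyv ejyop diwzn drr hdv epg ltmiy yot dle nagp
Hunk 6: at line 10 remove [ltmiy,yot] add [ltnf,jtwy,mhit] -> 16 lines: wrt ppzwt lhv sacl mtos ckxyv ejyop diwzn drr hdv epg ltnf jtwy mhit dle nagp
Hunk 7: at line 6 remove [diwzn,drr,hdv] add [jml] -> 14 lines: wrt ppzwt lhv sacl mtos ckxyv ejyop jml epg ltnf jtwy mhit dle nagp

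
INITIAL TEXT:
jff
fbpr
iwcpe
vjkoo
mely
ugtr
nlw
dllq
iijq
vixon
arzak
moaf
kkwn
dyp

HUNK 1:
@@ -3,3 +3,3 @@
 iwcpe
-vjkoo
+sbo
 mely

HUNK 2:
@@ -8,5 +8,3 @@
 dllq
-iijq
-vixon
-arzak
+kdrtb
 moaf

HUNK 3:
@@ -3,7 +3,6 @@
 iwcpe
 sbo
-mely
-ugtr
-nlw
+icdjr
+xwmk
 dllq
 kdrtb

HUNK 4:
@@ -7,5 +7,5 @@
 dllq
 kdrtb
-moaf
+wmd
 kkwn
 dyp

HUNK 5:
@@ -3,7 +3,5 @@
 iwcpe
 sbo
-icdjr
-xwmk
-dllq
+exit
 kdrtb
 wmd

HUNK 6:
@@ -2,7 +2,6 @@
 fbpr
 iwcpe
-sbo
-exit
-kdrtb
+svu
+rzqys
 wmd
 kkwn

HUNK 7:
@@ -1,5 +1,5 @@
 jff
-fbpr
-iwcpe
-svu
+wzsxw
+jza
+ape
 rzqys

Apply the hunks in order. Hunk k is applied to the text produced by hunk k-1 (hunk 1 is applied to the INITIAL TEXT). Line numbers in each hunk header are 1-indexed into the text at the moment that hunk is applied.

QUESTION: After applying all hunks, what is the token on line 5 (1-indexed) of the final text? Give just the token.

Hunk 1: at line 3 remove [vjkoo] add [sbo] -> 14 lines: jff fbpr iwcpe sbo mely ugtr nlw dllq iijq vixon arzak moaf kkwn dyp
Hunk 2: at line 8 remove [iijq,vixon,arzak] add [kdrtb] -> 12 lines: jff fbpr iwcpe sbo mely ugtr nlw dllq kdrtb moaf kkwn dyp
Hunk 3: at line 3 remove [mely,ugtr,nlw] add [icdjr,xwmk] -> 11 lines: jff fbpr iwcpe sbo icdjr xwmk dllq kdrtb moaf kkwn dyp
Hunk 4: at line 7 remove [moaf] add [wmd] -> 11 lines: jff fbpr iwcpe sbo icdjr xwmk dllq kdrtb wmd kkwn dyp
Hunk 5: at line 3 remove [icdjr,xwmk,dllq] add [exit] -> 9 lines: jff fbpr iwcpe sbo exit kdrtb wmd kkwn dyp
Hunk 6: at line 2 remove [sbo,exit,kdrtb] add [svu,rzqys] -> 8 lines: jff fbpr iwcpe svu rzqys wmd kkwn dyp
Hunk 7: at line 1 remove [fbpr,iwcpe,svu] add [wzsxw,jza,ape] -> 8 lines: jff wzsxw jza ape rzqys wmd kkwn dyp
Final line 5: rzqys

Answer: rzqys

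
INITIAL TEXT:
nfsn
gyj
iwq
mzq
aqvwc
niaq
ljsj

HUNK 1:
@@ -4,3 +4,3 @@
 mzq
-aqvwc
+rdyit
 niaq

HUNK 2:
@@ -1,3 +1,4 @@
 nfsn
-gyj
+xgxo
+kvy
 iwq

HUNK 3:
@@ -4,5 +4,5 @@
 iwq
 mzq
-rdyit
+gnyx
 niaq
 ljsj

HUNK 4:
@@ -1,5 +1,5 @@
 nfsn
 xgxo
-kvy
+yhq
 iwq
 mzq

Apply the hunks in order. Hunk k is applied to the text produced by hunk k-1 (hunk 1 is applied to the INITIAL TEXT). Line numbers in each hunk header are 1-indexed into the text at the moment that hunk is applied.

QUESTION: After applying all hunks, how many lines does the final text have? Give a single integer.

Hunk 1: at line 4 remove [aqvwc] add [rdyit] -> 7 lines: nfsn gyj iwq mzq rdyit niaq ljsj
Hunk 2: at line 1 remove [gyj] add [xgxo,kvy] -> 8 lines: nfsn xgxo kvy iwq mzq rdyit niaq ljsj
Hunk 3: at line 4 remove [rdyit] add [gnyx] -> 8 lines: nfsn xgxo kvy iwq mzq gnyx niaq ljsj
Hunk 4: at line 1 remove [kvy] add [yhq] -> 8 lines: nfsn xgxo yhq iwq mzq gnyx niaq ljsj
Final line count: 8

Answer: 8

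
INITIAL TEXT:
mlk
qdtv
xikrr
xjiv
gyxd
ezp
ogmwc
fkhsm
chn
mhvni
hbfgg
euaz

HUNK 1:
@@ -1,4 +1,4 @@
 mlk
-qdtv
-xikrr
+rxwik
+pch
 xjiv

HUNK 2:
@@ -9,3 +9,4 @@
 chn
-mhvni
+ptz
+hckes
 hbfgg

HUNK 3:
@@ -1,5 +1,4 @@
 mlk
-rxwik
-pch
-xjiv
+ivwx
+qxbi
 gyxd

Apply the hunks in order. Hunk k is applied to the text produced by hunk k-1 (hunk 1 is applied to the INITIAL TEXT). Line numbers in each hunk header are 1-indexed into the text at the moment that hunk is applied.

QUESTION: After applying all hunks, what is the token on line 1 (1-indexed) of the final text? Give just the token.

Hunk 1: at line 1 remove [qdtv,xikrr] add [rxwik,pch] -> 12 lines: mlk rxwik pch xjiv gyxd ezp ogmwc fkhsm chn mhvni hbfgg euaz
Hunk 2: at line 9 remove [mhvni] add [ptz,hckes] -> 13 lines: mlk rxwik pch xjiv gyxd ezp ogmwc fkhsm chn ptz hckes hbfgg euaz
Hunk 3: at line 1 remove [rxwik,pch,xjiv] add [ivwx,qxbi] -> 12 lines: mlk ivwx qxbi gyxd ezp ogmwc fkhsm chn ptz hckes hbfgg euaz
Final line 1: mlk

Answer: mlk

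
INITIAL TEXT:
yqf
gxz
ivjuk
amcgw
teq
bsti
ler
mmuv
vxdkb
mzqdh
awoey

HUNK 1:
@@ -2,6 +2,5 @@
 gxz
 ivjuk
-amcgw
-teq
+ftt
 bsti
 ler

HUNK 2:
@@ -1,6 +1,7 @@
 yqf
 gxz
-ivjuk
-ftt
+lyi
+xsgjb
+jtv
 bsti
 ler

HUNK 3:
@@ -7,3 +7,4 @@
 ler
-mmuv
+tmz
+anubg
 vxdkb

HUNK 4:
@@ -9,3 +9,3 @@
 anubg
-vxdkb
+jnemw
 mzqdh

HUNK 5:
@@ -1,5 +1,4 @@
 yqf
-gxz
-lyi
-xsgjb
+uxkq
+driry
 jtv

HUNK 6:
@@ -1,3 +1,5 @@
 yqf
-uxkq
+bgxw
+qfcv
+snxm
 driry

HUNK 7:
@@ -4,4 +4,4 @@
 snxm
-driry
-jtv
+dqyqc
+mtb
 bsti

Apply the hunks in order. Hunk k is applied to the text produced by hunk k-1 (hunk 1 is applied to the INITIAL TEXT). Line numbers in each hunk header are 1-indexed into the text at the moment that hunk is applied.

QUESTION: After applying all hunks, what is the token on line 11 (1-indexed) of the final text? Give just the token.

Hunk 1: at line 2 remove [amcgw,teq] add [ftt] -> 10 lines: yqf gxz ivjuk ftt bsti ler mmuv vxdkb mzqdh awoey
Hunk 2: at line 1 remove [ivjuk,ftt] add [lyi,xsgjb,jtv] -> 11 lines: yqf gxz lyi xsgjb jtv bsti ler mmuv vxdkb mzqdh awoey
Hunk 3: at line 7 remove [mmuv] add [tmz,anubg] -> 12 lines: yqf gxz lyi xsgjb jtv bsti ler tmz anubg vxdkb mzqdh awoey
Hunk 4: at line 9 remove [vxdkb] add [jnemw] -> 12 lines: yqf gxz lyi xsgjb jtv bsti ler tmz anubg jnemw mzqdh awoey
Hunk 5: at line 1 remove [gxz,lyi,xsgjb] add [uxkq,driry] -> 11 lines: yqf uxkq driry jtv bsti ler tmz anubg jnemw mzqdh awoey
Hunk 6: at line 1 remove [uxkq] add [bgxw,qfcv,snxm] -> 13 lines: yqf bgxw qfcv snxm driry jtv bsti ler tmz anubg jnemw mzqdh awoey
Hunk 7: at line 4 remove [driry,jtv] add [dqyqc,mtb] -> 13 lines: yqf bgxw qfcv snxm dqyqc mtb bsti ler tmz anubg jnemw mzqdh awoey
Final line 11: jnemw

Answer: jnemw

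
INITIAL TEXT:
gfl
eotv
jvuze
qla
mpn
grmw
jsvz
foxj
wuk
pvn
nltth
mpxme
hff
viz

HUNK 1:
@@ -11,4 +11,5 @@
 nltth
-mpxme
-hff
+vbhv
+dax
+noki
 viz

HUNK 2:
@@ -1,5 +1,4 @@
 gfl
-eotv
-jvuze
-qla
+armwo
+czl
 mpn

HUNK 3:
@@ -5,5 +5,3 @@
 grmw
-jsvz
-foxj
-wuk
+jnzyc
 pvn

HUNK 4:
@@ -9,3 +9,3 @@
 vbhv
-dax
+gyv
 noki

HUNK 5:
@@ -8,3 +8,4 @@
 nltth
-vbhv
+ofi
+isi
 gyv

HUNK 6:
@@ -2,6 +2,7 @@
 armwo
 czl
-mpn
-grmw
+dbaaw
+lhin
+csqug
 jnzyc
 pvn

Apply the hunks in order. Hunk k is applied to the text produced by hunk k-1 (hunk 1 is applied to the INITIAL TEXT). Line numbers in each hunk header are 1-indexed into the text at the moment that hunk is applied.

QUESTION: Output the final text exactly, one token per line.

Answer: gfl
armwo
czl
dbaaw
lhin
csqug
jnzyc
pvn
nltth
ofi
isi
gyv
noki
viz

Derivation:
Hunk 1: at line 11 remove [mpxme,hff] add [vbhv,dax,noki] -> 15 lines: gfl eotv jvuze qla mpn grmw jsvz foxj wuk pvn nltth vbhv dax noki viz
Hunk 2: at line 1 remove [eotv,jvuze,qla] add [armwo,czl] -> 14 lines: gfl armwo czl mpn grmw jsvz foxj wuk pvn nltth vbhv dax noki viz
Hunk 3: at line 5 remove [jsvz,foxj,wuk] add [jnzyc] -> 12 lines: gfl armwo czl mpn grmw jnzyc pvn nltth vbhv dax noki viz
Hunk 4: at line 9 remove [dax] add [gyv] -> 12 lines: gfl armwo czl mpn grmw jnzyc pvn nltth vbhv gyv noki viz
Hunk 5: at line 8 remove [vbhv] add [ofi,isi] -> 13 lines: gfl armwo czl mpn grmw jnzyc pvn nltth ofi isi gyv noki viz
Hunk 6: at line 2 remove [mpn,grmw] add [dbaaw,lhin,csqug] -> 14 lines: gfl armwo czl dbaaw lhin csqug jnzyc pvn nltth ofi isi gyv noki viz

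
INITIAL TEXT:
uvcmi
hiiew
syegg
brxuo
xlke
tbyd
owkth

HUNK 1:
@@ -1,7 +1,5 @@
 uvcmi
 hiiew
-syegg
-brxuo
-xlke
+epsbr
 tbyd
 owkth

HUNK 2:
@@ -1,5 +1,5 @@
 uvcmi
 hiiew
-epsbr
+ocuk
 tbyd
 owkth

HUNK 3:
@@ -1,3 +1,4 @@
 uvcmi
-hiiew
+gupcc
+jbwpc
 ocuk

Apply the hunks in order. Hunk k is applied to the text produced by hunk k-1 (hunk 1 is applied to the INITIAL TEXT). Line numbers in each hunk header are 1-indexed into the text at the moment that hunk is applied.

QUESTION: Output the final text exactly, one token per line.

Hunk 1: at line 1 remove [syegg,brxuo,xlke] add [epsbr] -> 5 lines: uvcmi hiiew epsbr tbyd owkth
Hunk 2: at line 1 remove [epsbr] add [ocuk] -> 5 lines: uvcmi hiiew ocuk tbyd owkth
Hunk 3: at line 1 remove [hiiew] add [gupcc,jbwpc] -> 6 lines: uvcmi gupcc jbwpc ocuk tbyd owkth

Answer: uvcmi
gupcc
jbwpc
ocuk
tbyd
owkth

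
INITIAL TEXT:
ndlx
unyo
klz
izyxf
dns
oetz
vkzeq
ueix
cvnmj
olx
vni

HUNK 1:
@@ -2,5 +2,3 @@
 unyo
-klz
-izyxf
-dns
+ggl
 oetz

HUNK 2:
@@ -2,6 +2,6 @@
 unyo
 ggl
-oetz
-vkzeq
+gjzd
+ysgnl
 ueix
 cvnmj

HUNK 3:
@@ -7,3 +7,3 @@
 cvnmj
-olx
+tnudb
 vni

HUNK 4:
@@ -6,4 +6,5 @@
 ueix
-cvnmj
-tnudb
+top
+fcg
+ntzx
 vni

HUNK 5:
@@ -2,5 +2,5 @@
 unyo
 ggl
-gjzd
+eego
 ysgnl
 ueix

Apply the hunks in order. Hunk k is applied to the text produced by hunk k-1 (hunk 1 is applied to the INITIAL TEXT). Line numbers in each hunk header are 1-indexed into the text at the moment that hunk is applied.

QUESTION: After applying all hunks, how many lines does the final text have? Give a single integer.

Hunk 1: at line 2 remove [klz,izyxf,dns] add [ggl] -> 9 lines: ndlx unyo ggl oetz vkzeq ueix cvnmj olx vni
Hunk 2: at line 2 remove [oetz,vkzeq] add [gjzd,ysgnl] -> 9 lines: ndlx unyo ggl gjzd ysgnl ueix cvnmj olx vni
Hunk 3: at line 7 remove [olx] add [tnudb] -> 9 lines: ndlx unyo ggl gjzd ysgnl ueix cvnmj tnudb vni
Hunk 4: at line 6 remove [cvnmj,tnudb] add [top,fcg,ntzx] -> 10 lines: ndlx unyo ggl gjzd ysgnl ueix top fcg ntzx vni
Hunk 5: at line 2 remove [gjzd] add [eego] -> 10 lines: ndlx unyo ggl eego ysgnl ueix top fcg ntzx vni
Final line count: 10

Answer: 10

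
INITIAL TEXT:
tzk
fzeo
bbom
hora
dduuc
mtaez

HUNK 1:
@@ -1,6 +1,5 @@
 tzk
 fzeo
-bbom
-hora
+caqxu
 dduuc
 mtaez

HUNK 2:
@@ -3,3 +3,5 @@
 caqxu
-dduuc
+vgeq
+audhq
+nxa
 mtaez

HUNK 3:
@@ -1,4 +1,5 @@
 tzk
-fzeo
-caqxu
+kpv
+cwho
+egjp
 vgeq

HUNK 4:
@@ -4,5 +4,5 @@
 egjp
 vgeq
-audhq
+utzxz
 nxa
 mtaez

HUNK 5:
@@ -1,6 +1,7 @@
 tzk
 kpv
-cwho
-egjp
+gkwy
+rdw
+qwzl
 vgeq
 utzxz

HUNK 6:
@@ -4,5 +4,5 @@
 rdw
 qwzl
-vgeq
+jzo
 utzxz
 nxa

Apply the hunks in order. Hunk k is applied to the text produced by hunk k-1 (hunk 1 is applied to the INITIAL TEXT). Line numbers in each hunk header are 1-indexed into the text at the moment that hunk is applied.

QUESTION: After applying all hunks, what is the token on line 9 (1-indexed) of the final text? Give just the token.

Answer: mtaez

Derivation:
Hunk 1: at line 1 remove [bbom,hora] add [caqxu] -> 5 lines: tzk fzeo caqxu dduuc mtaez
Hunk 2: at line 3 remove [dduuc] add [vgeq,audhq,nxa] -> 7 lines: tzk fzeo caqxu vgeq audhq nxa mtaez
Hunk 3: at line 1 remove [fzeo,caqxu] add [kpv,cwho,egjp] -> 8 lines: tzk kpv cwho egjp vgeq audhq nxa mtaez
Hunk 4: at line 4 remove [audhq] add [utzxz] -> 8 lines: tzk kpv cwho egjp vgeq utzxz nxa mtaez
Hunk 5: at line 1 remove [cwho,egjp] add [gkwy,rdw,qwzl] -> 9 lines: tzk kpv gkwy rdw qwzl vgeq utzxz nxa mtaez
Hunk 6: at line 4 remove [vgeq] add [jzo] -> 9 lines: tzk kpv gkwy rdw qwzl jzo utzxz nxa mtaez
Final line 9: mtaez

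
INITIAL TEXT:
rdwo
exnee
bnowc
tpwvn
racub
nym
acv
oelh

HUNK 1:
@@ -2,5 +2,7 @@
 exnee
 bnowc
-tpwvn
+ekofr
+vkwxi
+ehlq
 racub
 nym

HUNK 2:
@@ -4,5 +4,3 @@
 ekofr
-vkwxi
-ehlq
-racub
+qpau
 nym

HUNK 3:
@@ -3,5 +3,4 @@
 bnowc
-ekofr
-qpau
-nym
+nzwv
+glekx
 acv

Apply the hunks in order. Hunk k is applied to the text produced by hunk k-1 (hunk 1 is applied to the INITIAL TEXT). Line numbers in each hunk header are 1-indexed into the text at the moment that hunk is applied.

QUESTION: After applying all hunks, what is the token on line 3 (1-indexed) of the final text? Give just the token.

Hunk 1: at line 2 remove [tpwvn] add [ekofr,vkwxi,ehlq] -> 10 lines: rdwo exnee bnowc ekofr vkwxi ehlq racub nym acv oelh
Hunk 2: at line 4 remove [vkwxi,ehlq,racub] add [qpau] -> 8 lines: rdwo exnee bnowc ekofr qpau nym acv oelh
Hunk 3: at line 3 remove [ekofr,qpau,nym] add [nzwv,glekx] -> 7 lines: rdwo exnee bnowc nzwv glekx acv oelh
Final line 3: bnowc

Answer: bnowc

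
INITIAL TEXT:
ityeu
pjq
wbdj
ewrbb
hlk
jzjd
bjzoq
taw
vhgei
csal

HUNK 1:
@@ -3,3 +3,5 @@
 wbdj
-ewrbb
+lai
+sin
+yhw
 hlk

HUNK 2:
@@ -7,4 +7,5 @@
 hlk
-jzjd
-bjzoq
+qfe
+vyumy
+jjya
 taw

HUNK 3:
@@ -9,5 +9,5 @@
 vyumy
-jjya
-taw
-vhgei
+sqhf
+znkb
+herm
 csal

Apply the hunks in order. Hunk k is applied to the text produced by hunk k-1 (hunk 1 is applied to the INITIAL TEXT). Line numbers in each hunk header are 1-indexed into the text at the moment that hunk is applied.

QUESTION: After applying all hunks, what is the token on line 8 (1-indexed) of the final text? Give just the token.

Hunk 1: at line 3 remove [ewrbb] add [lai,sin,yhw] -> 12 lines: ityeu pjq wbdj lai sin yhw hlk jzjd bjzoq taw vhgei csal
Hunk 2: at line 7 remove [jzjd,bjzoq] add [qfe,vyumy,jjya] -> 13 lines: ityeu pjq wbdj lai sin yhw hlk qfe vyumy jjya taw vhgei csal
Hunk 3: at line 9 remove [jjya,taw,vhgei] add [sqhf,znkb,herm] -> 13 lines: ityeu pjq wbdj lai sin yhw hlk qfe vyumy sqhf znkb herm csal
Final line 8: qfe

Answer: qfe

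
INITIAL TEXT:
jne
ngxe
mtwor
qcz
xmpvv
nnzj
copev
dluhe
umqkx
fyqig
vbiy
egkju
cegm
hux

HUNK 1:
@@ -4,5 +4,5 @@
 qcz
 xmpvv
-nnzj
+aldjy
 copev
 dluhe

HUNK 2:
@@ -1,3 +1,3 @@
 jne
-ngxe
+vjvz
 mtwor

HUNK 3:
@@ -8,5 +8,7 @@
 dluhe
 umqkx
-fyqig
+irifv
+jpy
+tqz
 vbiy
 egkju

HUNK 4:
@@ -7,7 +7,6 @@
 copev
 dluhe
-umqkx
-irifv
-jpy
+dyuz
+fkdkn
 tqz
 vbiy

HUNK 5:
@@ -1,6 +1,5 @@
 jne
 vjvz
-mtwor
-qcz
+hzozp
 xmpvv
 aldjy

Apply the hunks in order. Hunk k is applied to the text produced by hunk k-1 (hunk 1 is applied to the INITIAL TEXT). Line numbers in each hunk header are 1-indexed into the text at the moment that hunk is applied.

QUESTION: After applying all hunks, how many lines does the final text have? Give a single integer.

Hunk 1: at line 4 remove [nnzj] add [aldjy] -> 14 lines: jne ngxe mtwor qcz xmpvv aldjy copev dluhe umqkx fyqig vbiy egkju cegm hux
Hunk 2: at line 1 remove [ngxe] add [vjvz] -> 14 lines: jne vjvz mtwor qcz xmpvv aldjy copev dluhe umqkx fyqig vbiy egkju cegm hux
Hunk 3: at line 8 remove [fyqig] add [irifv,jpy,tqz] -> 16 lines: jne vjvz mtwor qcz xmpvv aldjy copev dluhe umqkx irifv jpy tqz vbiy egkju cegm hux
Hunk 4: at line 7 remove [umqkx,irifv,jpy] add [dyuz,fkdkn] -> 15 lines: jne vjvz mtwor qcz xmpvv aldjy copev dluhe dyuz fkdkn tqz vbiy egkju cegm hux
Hunk 5: at line 1 remove [mtwor,qcz] add [hzozp] -> 14 lines: jne vjvz hzozp xmpvv aldjy copev dluhe dyuz fkdkn tqz vbiy egkju cegm hux
Final line count: 14

Answer: 14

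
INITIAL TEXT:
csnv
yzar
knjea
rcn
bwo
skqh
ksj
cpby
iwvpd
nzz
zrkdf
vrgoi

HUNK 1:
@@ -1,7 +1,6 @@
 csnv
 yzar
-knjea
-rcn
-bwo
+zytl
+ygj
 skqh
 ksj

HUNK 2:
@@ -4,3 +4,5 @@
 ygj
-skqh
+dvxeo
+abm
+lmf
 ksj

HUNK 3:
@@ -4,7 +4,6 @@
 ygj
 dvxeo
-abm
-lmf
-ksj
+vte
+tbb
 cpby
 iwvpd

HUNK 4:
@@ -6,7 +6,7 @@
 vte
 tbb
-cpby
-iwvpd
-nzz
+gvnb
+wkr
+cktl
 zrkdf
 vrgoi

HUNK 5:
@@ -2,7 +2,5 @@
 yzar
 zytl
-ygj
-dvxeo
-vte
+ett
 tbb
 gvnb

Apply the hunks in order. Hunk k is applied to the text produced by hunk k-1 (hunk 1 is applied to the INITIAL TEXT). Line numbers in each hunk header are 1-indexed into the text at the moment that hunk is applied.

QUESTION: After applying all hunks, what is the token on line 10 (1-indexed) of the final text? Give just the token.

Answer: vrgoi

Derivation:
Hunk 1: at line 1 remove [knjea,rcn,bwo] add [zytl,ygj] -> 11 lines: csnv yzar zytl ygj skqh ksj cpby iwvpd nzz zrkdf vrgoi
Hunk 2: at line 4 remove [skqh] add [dvxeo,abm,lmf] -> 13 lines: csnv yzar zytl ygj dvxeo abm lmf ksj cpby iwvpd nzz zrkdf vrgoi
Hunk 3: at line 4 remove [abm,lmf,ksj] add [vte,tbb] -> 12 lines: csnv yzar zytl ygj dvxeo vte tbb cpby iwvpd nzz zrkdf vrgoi
Hunk 4: at line 6 remove [cpby,iwvpd,nzz] add [gvnb,wkr,cktl] -> 12 lines: csnv yzar zytl ygj dvxeo vte tbb gvnb wkr cktl zrkdf vrgoi
Hunk 5: at line 2 remove [ygj,dvxeo,vte] add [ett] -> 10 lines: csnv yzar zytl ett tbb gvnb wkr cktl zrkdf vrgoi
Final line 10: vrgoi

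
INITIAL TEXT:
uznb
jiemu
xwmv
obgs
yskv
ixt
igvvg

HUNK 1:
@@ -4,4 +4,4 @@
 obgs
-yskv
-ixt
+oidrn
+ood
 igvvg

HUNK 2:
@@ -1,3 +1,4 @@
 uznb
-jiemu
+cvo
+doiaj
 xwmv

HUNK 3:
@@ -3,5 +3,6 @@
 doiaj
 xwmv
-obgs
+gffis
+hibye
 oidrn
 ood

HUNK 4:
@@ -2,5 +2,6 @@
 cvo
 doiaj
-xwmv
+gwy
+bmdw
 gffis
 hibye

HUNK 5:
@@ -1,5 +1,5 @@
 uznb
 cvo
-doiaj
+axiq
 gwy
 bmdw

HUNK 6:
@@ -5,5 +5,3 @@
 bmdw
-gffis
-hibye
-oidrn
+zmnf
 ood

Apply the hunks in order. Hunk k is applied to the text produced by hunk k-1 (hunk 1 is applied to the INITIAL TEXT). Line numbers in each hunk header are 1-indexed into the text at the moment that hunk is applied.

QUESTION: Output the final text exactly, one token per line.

Answer: uznb
cvo
axiq
gwy
bmdw
zmnf
ood
igvvg

Derivation:
Hunk 1: at line 4 remove [yskv,ixt] add [oidrn,ood] -> 7 lines: uznb jiemu xwmv obgs oidrn ood igvvg
Hunk 2: at line 1 remove [jiemu] add [cvo,doiaj] -> 8 lines: uznb cvo doiaj xwmv obgs oidrn ood igvvg
Hunk 3: at line 3 remove [obgs] add [gffis,hibye] -> 9 lines: uznb cvo doiaj xwmv gffis hibye oidrn ood igvvg
Hunk 4: at line 2 remove [xwmv] add [gwy,bmdw] -> 10 lines: uznb cvo doiaj gwy bmdw gffis hibye oidrn ood igvvg
Hunk 5: at line 1 remove [doiaj] add [axiq] -> 10 lines: uznb cvo axiq gwy bmdw gffis hibye oidrn ood igvvg
Hunk 6: at line 5 remove [gffis,hibye,oidrn] add [zmnf] -> 8 lines: uznb cvo axiq gwy bmdw zmnf ood igvvg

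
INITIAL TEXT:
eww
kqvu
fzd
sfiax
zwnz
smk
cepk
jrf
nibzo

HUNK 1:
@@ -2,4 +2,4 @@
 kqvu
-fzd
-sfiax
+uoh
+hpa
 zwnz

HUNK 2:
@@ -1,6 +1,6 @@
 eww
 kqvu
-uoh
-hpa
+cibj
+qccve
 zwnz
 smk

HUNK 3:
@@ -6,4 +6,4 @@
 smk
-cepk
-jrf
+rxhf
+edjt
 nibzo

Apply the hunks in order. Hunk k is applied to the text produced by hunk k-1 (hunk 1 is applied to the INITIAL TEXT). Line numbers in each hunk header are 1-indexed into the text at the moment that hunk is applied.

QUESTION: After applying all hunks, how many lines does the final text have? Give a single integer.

Hunk 1: at line 2 remove [fzd,sfiax] add [uoh,hpa] -> 9 lines: eww kqvu uoh hpa zwnz smk cepk jrf nibzo
Hunk 2: at line 1 remove [uoh,hpa] add [cibj,qccve] -> 9 lines: eww kqvu cibj qccve zwnz smk cepk jrf nibzo
Hunk 3: at line 6 remove [cepk,jrf] add [rxhf,edjt] -> 9 lines: eww kqvu cibj qccve zwnz smk rxhf edjt nibzo
Final line count: 9

Answer: 9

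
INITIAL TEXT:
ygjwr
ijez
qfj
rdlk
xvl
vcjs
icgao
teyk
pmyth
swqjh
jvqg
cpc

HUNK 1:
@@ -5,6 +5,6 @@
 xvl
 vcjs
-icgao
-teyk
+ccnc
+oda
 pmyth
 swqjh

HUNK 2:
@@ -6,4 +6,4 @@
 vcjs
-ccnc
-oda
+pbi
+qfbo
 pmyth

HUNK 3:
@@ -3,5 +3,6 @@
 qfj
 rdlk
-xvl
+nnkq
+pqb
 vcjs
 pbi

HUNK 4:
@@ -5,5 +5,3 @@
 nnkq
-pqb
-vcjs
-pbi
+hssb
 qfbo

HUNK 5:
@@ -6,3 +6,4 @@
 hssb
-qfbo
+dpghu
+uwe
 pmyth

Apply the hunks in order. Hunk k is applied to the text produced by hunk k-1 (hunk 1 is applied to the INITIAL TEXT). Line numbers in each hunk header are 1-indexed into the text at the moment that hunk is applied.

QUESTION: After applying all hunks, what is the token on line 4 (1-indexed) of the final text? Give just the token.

Hunk 1: at line 5 remove [icgao,teyk] add [ccnc,oda] -> 12 lines: ygjwr ijez qfj rdlk xvl vcjs ccnc oda pmyth swqjh jvqg cpc
Hunk 2: at line 6 remove [ccnc,oda] add [pbi,qfbo] -> 12 lines: ygjwr ijez qfj rdlk xvl vcjs pbi qfbo pmyth swqjh jvqg cpc
Hunk 3: at line 3 remove [xvl] add [nnkq,pqb] -> 13 lines: ygjwr ijez qfj rdlk nnkq pqb vcjs pbi qfbo pmyth swqjh jvqg cpc
Hunk 4: at line 5 remove [pqb,vcjs,pbi] add [hssb] -> 11 lines: ygjwr ijez qfj rdlk nnkq hssb qfbo pmyth swqjh jvqg cpc
Hunk 5: at line 6 remove [qfbo] add [dpghu,uwe] -> 12 lines: ygjwr ijez qfj rdlk nnkq hssb dpghu uwe pmyth swqjh jvqg cpc
Final line 4: rdlk

Answer: rdlk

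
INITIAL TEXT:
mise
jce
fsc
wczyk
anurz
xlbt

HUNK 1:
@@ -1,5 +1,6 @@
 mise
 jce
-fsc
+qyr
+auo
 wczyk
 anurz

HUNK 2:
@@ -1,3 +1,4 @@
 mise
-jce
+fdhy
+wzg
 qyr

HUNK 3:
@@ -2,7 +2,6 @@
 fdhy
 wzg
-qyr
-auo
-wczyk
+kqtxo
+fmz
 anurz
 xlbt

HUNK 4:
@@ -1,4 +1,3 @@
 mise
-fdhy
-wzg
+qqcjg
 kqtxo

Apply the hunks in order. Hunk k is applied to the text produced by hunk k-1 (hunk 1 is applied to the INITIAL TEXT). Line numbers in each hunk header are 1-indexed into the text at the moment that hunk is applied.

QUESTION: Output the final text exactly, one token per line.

Hunk 1: at line 1 remove [fsc] add [qyr,auo] -> 7 lines: mise jce qyr auo wczyk anurz xlbt
Hunk 2: at line 1 remove [jce] add [fdhy,wzg] -> 8 lines: mise fdhy wzg qyr auo wczyk anurz xlbt
Hunk 3: at line 2 remove [qyr,auo,wczyk] add [kqtxo,fmz] -> 7 lines: mise fdhy wzg kqtxo fmz anurz xlbt
Hunk 4: at line 1 remove [fdhy,wzg] add [qqcjg] -> 6 lines: mise qqcjg kqtxo fmz anurz xlbt

Answer: mise
qqcjg
kqtxo
fmz
anurz
xlbt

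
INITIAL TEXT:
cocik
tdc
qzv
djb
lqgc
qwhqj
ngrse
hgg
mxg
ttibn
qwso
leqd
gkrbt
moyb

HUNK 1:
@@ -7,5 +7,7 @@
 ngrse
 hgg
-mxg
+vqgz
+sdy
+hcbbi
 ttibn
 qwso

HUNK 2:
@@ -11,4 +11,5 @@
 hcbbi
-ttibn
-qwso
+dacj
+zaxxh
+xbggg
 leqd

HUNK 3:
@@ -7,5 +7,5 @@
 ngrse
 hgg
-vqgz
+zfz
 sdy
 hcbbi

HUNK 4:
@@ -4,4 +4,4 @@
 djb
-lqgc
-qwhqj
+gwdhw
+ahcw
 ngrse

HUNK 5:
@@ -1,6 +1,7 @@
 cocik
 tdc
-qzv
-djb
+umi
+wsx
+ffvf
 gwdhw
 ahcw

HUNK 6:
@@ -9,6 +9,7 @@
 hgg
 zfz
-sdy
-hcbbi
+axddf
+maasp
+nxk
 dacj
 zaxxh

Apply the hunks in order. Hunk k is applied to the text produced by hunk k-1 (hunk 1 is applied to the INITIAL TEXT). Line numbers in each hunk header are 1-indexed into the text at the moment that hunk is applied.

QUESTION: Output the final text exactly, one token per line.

Hunk 1: at line 7 remove [mxg] add [vqgz,sdy,hcbbi] -> 16 lines: cocik tdc qzv djb lqgc qwhqj ngrse hgg vqgz sdy hcbbi ttibn qwso leqd gkrbt moyb
Hunk 2: at line 11 remove [ttibn,qwso] add [dacj,zaxxh,xbggg] -> 17 lines: cocik tdc qzv djb lqgc qwhqj ngrse hgg vqgz sdy hcbbi dacj zaxxh xbggg leqd gkrbt moyb
Hunk 3: at line 7 remove [vqgz] add [zfz] -> 17 lines: cocik tdc qzv djb lqgc qwhqj ngrse hgg zfz sdy hcbbi dacj zaxxh xbggg leqd gkrbt moyb
Hunk 4: at line 4 remove [lqgc,qwhqj] add [gwdhw,ahcw] -> 17 lines: cocik tdc qzv djb gwdhw ahcw ngrse hgg zfz sdy hcbbi dacj zaxxh xbggg leqd gkrbt moyb
Hunk 5: at line 1 remove [qzv,djb] add [umi,wsx,ffvf] -> 18 lines: cocik tdc umi wsx ffvf gwdhw ahcw ngrse hgg zfz sdy hcbbi dacj zaxxh xbggg leqd gkrbt moyb
Hunk 6: at line 9 remove [sdy,hcbbi] add [axddf,maasp,nxk] -> 19 lines: cocik tdc umi wsx ffvf gwdhw ahcw ngrse hgg zfz axddf maasp nxk dacj zaxxh xbggg leqd gkrbt moyb

Answer: cocik
tdc
umi
wsx
ffvf
gwdhw
ahcw
ngrse
hgg
zfz
axddf
maasp
nxk
dacj
zaxxh
xbggg
leqd
gkrbt
moyb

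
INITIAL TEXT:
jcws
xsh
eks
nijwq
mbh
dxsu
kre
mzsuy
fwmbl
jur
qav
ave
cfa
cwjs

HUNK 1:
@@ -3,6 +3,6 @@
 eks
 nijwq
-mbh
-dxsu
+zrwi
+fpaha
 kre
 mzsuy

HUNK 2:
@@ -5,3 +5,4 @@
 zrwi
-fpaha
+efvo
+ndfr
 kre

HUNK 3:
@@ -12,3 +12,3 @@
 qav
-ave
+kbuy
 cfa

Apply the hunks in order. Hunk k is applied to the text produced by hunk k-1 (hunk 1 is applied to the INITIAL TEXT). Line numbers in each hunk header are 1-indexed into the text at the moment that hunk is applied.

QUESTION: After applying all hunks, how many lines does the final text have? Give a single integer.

Hunk 1: at line 3 remove [mbh,dxsu] add [zrwi,fpaha] -> 14 lines: jcws xsh eks nijwq zrwi fpaha kre mzsuy fwmbl jur qav ave cfa cwjs
Hunk 2: at line 5 remove [fpaha] add [efvo,ndfr] -> 15 lines: jcws xsh eks nijwq zrwi efvo ndfr kre mzsuy fwmbl jur qav ave cfa cwjs
Hunk 3: at line 12 remove [ave] add [kbuy] -> 15 lines: jcws xsh eks nijwq zrwi efvo ndfr kre mzsuy fwmbl jur qav kbuy cfa cwjs
Final line count: 15

Answer: 15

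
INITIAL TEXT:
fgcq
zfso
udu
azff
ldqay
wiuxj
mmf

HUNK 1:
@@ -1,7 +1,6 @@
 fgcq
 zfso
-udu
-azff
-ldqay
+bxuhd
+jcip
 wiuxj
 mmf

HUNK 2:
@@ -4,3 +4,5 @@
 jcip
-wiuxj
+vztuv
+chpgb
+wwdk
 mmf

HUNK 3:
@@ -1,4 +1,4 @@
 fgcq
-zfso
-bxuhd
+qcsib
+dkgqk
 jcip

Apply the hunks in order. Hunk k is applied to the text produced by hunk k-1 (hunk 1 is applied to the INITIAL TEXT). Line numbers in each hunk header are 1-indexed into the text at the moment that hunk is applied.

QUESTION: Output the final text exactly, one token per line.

Hunk 1: at line 1 remove [udu,azff,ldqay] add [bxuhd,jcip] -> 6 lines: fgcq zfso bxuhd jcip wiuxj mmf
Hunk 2: at line 4 remove [wiuxj] add [vztuv,chpgb,wwdk] -> 8 lines: fgcq zfso bxuhd jcip vztuv chpgb wwdk mmf
Hunk 3: at line 1 remove [zfso,bxuhd] add [qcsib,dkgqk] -> 8 lines: fgcq qcsib dkgqk jcip vztuv chpgb wwdk mmf

Answer: fgcq
qcsib
dkgqk
jcip
vztuv
chpgb
wwdk
mmf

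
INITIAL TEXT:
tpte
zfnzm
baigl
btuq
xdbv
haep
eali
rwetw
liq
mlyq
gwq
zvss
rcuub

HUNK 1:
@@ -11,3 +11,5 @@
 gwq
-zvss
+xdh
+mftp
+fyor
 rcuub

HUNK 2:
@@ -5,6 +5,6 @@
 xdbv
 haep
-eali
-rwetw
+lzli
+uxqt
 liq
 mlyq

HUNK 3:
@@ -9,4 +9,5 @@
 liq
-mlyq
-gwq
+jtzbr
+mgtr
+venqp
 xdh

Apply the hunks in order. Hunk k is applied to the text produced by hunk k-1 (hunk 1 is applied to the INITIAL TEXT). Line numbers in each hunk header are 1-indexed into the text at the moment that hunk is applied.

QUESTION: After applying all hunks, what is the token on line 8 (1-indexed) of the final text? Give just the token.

Answer: uxqt

Derivation:
Hunk 1: at line 11 remove [zvss] add [xdh,mftp,fyor] -> 15 lines: tpte zfnzm baigl btuq xdbv haep eali rwetw liq mlyq gwq xdh mftp fyor rcuub
Hunk 2: at line 5 remove [eali,rwetw] add [lzli,uxqt] -> 15 lines: tpte zfnzm baigl btuq xdbv haep lzli uxqt liq mlyq gwq xdh mftp fyor rcuub
Hunk 3: at line 9 remove [mlyq,gwq] add [jtzbr,mgtr,venqp] -> 16 lines: tpte zfnzm baigl btuq xdbv haep lzli uxqt liq jtzbr mgtr venqp xdh mftp fyor rcuub
Final line 8: uxqt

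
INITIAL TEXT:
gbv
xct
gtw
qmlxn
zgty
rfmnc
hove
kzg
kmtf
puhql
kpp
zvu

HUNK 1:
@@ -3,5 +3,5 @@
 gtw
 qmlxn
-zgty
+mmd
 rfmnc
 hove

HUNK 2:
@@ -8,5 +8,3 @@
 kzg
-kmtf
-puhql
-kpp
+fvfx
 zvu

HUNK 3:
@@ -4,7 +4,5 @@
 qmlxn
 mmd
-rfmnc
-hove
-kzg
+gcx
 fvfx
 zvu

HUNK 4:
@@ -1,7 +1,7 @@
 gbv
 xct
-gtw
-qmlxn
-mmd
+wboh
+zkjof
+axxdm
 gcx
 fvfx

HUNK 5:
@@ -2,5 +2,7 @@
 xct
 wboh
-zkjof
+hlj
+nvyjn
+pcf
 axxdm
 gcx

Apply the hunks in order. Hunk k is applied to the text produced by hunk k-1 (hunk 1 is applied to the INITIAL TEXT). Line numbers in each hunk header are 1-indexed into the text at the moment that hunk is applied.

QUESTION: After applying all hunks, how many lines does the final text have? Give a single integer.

Hunk 1: at line 3 remove [zgty] add [mmd] -> 12 lines: gbv xct gtw qmlxn mmd rfmnc hove kzg kmtf puhql kpp zvu
Hunk 2: at line 8 remove [kmtf,puhql,kpp] add [fvfx] -> 10 lines: gbv xct gtw qmlxn mmd rfmnc hove kzg fvfx zvu
Hunk 3: at line 4 remove [rfmnc,hove,kzg] add [gcx] -> 8 lines: gbv xct gtw qmlxn mmd gcx fvfx zvu
Hunk 4: at line 1 remove [gtw,qmlxn,mmd] add [wboh,zkjof,axxdm] -> 8 lines: gbv xct wboh zkjof axxdm gcx fvfx zvu
Hunk 5: at line 2 remove [zkjof] add [hlj,nvyjn,pcf] -> 10 lines: gbv xct wboh hlj nvyjn pcf axxdm gcx fvfx zvu
Final line count: 10

Answer: 10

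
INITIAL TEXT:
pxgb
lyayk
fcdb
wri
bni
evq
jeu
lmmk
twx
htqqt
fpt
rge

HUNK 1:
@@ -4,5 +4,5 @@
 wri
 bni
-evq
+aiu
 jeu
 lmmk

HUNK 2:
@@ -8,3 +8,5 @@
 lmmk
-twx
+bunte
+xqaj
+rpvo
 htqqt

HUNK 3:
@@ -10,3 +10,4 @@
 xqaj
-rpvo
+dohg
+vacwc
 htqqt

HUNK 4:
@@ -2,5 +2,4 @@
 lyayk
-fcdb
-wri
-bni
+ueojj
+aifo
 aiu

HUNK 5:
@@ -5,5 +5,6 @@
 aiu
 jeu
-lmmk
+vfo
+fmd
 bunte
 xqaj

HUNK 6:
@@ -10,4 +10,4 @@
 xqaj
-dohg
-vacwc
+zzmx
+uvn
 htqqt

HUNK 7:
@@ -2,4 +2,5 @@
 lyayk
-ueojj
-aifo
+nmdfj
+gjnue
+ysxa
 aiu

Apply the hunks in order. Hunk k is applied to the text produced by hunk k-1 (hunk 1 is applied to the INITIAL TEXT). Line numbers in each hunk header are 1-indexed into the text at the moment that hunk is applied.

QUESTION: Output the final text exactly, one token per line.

Hunk 1: at line 4 remove [evq] add [aiu] -> 12 lines: pxgb lyayk fcdb wri bni aiu jeu lmmk twx htqqt fpt rge
Hunk 2: at line 8 remove [twx] add [bunte,xqaj,rpvo] -> 14 lines: pxgb lyayk fcdb wri bni aiu jeu lmmk bunte xqaj rpvo htqqt fpt rge
Hunk 3: at line 10 remove [rpvo] add [dohg,vacwc] -> 15 lines: pxgb lyayk fcdb wri bni aiu jeu lmmk bunte xqaj dohg vacwc htqqt fpt rge
Hunk 4: at line 2 remove [fcdb,wri,bni] add [ueojj,aifo] -> 14 lines: pxgb lyayk ueojj aifo aiu jeu lmmk bunte xqaj dohg vacwc htqqt fpt rge
Hunk 5: at line 5 remove [lmmk] add [vfo,fmd] -> 15 lines: pxgb lyayk ueojj aifo aiu jeu vfo fmd bunte xqaj dohg vacwc htqqt fpt rge
Hunk 6: at line 10 remove [dohg,vacwc] add [zzmx,uvn] -> 15 lines: pxgb lyayk ueojj aifo aiu jeu vfo fmd bunte xqaj zzmx uvn htqqt fpt rge
Hunk 7: at line 2 remove [ueojj,aifo] add [nmdfj,gjnue,ysxa] -> 16 lines: pxgb lyayk nmdfj gjnue ysxa aiu jeu vfo fmd bunte xqaj zzmx uvn htqqt fpt rge

Answer: pxgb
lyayk
nmdfj
gjnue
ysxa
aiu
jeu
vfo
fmd
bunte
xqaj
zzmx
uvn
htqqt
fpt
rge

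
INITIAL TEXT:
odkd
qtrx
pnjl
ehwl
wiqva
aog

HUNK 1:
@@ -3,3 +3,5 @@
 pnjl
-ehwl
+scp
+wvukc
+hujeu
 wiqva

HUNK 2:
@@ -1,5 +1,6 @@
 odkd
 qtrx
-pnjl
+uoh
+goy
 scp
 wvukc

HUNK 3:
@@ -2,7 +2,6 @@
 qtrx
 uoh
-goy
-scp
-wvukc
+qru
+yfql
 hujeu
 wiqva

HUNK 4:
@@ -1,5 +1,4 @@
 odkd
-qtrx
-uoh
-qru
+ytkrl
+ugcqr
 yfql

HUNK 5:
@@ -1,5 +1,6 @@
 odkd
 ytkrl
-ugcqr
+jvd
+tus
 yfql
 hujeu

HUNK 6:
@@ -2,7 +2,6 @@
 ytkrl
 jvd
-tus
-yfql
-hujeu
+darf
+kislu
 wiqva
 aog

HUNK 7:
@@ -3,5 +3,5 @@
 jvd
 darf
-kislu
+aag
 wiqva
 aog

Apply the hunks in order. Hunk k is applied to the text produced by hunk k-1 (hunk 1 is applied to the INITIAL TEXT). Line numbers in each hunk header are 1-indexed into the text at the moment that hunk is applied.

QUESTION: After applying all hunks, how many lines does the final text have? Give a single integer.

Answer: 7

Derivation:
Hunk 1: at line 3 remove [ehwl] add [scp,wvukc,hujeu] -> 8 lines: odkd qtrx pnjl scp wvukc hujeu wiqva aog
Hunk 2: at line 1 remove [pnjl] add [uoh,goy] -> 9 lines: odkd qtrx uoh goy scp wvukc hujeu wiqva aog
Hunk 3: at line 2 remove [goy,scp,wvukc] add [qru,yfql] -> 8 lines: odkd qtrx uoh qru yfql hujeu wiqva aog
Hunk 4: at line 1 remove [qtrx,uoh,qru] add [ytkrl,ugcqr] -> 7 lines: odkd ytkrl ugcqr yfql hujeu wiqva aog
Hunk 5: at line 1 remove [ugcqr] add [jvd,tus] -> 8 lines: odkd ytkrl jvd tus yfql hujeu wiqva aog
Hunk 6: at line 2 remove [tus,yfql,hujeu] add [darf,kislu] -> 7 lines: odkd ytkrl jvd darf kislu wiqva aog
Hunk 7: at line 3 remove [kislu] add [aag] -> 7 lines: odkd ytkrl jvd darf aag wiqva aog
Final line count: 7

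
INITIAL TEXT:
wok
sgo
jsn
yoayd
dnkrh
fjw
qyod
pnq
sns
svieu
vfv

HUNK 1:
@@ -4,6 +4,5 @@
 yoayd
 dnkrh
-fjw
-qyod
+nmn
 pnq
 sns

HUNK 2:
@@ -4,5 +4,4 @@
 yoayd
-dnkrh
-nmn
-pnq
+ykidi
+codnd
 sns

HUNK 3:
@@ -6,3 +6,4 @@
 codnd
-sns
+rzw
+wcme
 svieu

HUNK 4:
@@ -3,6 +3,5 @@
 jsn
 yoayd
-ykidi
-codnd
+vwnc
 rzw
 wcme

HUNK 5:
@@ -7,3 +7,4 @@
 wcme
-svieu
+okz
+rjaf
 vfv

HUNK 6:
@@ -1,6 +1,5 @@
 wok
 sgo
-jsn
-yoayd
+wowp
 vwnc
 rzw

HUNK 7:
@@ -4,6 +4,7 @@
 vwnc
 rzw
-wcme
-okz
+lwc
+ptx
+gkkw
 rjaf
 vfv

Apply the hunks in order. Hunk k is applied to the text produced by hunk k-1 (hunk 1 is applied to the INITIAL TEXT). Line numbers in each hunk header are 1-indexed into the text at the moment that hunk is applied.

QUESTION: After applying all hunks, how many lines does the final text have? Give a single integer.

Hunk 1: at line 4 remove [fjw,qyod] add [nmn] -> 10 lines: wok sgo jsn yoayd dnkrh nmn pnq sns svieu vfv
Hunk 2: at line 4 remove [dnkrh,nmn,pnq] add [ykidi,codnd] -> 9 lines: wok sgo jsn yoayd ykidi codnd sns svieu vfv
Hunk 3: at line 6 remove [sns] add [rzw,wcme] -> 10 lines: wok sgo jsn yoayd ykidi codnd rzw wcme svieu vfv
Hunk 4: at line 3 remove [ykidi,codnd] add [vwnc] -> 9 lines: wok sgo jsn yoayd vwnc rzw wcme svieu vfv
Hunk 5: at line 7 remove [svieu] add [okz,rjaf] -> 10 lines: wok sgo jsn yoayd vwnc rzw wcme okz rjaf vfv
Hunk 6: at line 1 remove [jsn,yoayd] add [wowp] -> 9 lines: wok sgo wowp vwnc rzw wcme okz rjaf vfv
Hunk 7: at line 4 remove [wcme,okz] add [lwc,ptx,gkkw] -> 10 lines: wok sgo wowp vwnc rzw lwc ptx gkkw rjaf vfv
Final line count: 10

Answer: 10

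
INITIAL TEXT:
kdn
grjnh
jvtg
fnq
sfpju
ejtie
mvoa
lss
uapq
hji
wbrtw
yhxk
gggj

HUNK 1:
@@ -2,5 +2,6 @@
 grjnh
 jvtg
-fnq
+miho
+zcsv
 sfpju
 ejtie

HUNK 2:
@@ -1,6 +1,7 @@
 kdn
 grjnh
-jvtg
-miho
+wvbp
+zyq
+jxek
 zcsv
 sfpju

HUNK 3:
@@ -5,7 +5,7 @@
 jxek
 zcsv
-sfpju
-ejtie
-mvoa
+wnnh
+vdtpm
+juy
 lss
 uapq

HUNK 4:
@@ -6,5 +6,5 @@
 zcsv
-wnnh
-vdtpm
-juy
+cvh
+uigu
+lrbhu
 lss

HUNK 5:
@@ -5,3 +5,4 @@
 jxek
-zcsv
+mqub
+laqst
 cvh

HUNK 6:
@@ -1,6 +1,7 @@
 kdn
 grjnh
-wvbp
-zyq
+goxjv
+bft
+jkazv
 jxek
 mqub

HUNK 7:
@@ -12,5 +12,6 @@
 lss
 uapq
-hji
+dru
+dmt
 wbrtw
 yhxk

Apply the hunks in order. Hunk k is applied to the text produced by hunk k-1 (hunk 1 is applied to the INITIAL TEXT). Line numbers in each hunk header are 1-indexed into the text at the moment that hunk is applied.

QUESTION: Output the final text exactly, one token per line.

Answer: kdn
grjnh
goxjv
bft
jkazv
jxek
mqub
laqst
cvh
uigu
lrbhu
lss
uapq
dru
dmt
wbrtw
yhxk
gggj

Derivation:
Hunk 1: at line 2 remove [fnq] add [miho,zcsv] -> 14 lines: kdn grjnh jvtg miho zcsv sfpju ejtie mvoa lss uapq hji wbrtw yhxk gggj
Hunk 2: at line 1 remove [jvtg,miho] add [wvbp,zyq,jxek] -> 15 lines: kdn grjnh wvbp zyq jxek zcsv sfpju ejtie mvoa lss uapq hji wbrtw yhxk gggj
Hunk 3: at line 5 remove [sfpju,ejtie,mvoa] add [wnnh,vdtpm,juy] -> 15 lines: kdn grjnh wvbp zyq jxek zcsv wnnh vdtpm juy lss uapq hji wbrtw yhxk gggj
Hunk 4: at line 6 remove [wnnh,vdtpm,juy] add [cvh,uigu,lrbhu] -> 15 lines: kdn grjnh wvbp zyq jxek zcsv cvh uigu lrbhu lss uapq hji wbrtw yhxk gggj
Hunk 5: at line 5 remove [zcsv] add [mqub,laqst] -> 16 lines: kdn grjnh wvbp zyq jxek mqub laqst cvh uigu lrbhu lss uapq hji wbrtw yhxk gggj
Hunk 6: at line 1 remove [wvbp,zyq] add [goxjv,bft,jkazv] -> 17 lines: kdn grjnh goxjv bft jkazv jxek mqub laqst cvh uigu lrbhu lss uapq hji wbrtw yhxk gggj
Hunk 7: at line 12 remove [hji] add [dru,dmt] -> 18 lines: kdn grjnh goxjv bft jkazv jxek mqub laqst cvh uigu lrbhu lss uapq dru dmt wbrtw yhxk gggj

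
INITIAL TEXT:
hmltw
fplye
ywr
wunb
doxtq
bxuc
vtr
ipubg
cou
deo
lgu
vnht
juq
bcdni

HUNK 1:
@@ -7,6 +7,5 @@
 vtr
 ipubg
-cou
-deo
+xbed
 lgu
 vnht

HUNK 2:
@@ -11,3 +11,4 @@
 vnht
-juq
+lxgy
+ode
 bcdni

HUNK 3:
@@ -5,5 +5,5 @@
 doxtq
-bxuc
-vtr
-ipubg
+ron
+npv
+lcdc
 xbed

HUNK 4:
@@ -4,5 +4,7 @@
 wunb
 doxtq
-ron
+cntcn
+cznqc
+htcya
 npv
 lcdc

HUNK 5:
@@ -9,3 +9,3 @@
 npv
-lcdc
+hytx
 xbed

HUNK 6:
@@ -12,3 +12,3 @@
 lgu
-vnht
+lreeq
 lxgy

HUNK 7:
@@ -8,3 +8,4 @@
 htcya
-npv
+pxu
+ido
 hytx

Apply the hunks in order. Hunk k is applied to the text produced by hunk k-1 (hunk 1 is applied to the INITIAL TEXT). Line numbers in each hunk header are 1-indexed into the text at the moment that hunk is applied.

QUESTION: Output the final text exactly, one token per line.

Hunk 1: at line 7 remove [cou,deo] add [xbed] -> 13 lines: hmltw fplye ywr wunb doxtq bxuc vtr ipubg xbed lgu vnht juq bcdni
Hunk 2: at line 11 remove [juq] add [lxgy,ode] -> 14 lines: hmltw fplye ywr wunb doxtq bxuc vtr ipubg xbed lgu vnht lxgy ode bcdni
Hunk 3: at line 5 remove [bxuc,vtr,ipubg] add [ron,npv,lcdc] -> 14 lines: hmltw fplye ywr wunb doxtq ron npv lcdc xbed lgu vnht lxgy ode bcdni
Hunk 4: at line 4 remove [ron] add [cntcn,cznqc,htcya] -> 16 lines: hmltw fplye ywr wunb doxtq cntcn cznqc htcya npv lcdc xbed lgu vnht lxgy ode bcdni
Hunk 5: at line 9 remove [lcdc] add [hytx] -> 16 lines: hmltw fplye ywr wunb doxtq cntcn cznqc htcya npv hytx xbed lgu vnht lxgy ode bcdni
Hunk 6: at line 12 remove [vnht] add [lreeq] -> 16 lines: hmltw fplye ywr wunb doxtq cntcn cznqc htcya npv hytx xbed lgu lreeq lxgy ode bcdni
Hunk 7: at line 8 remove [npv] add [pxu,ido] -> 17 lines: hmltw fplye ywr wunb doxtq cntcn cznqc htcya pxu ido hytx xbed lgu lreeq lxgy ode bcdni

Answer: hmltw
fplye
ywr
wunb
doxtq
cntcn
cznqc
htcya
pxu
ido
hytx
xbed
lgu
lreeq
lxgy
ode
bcdni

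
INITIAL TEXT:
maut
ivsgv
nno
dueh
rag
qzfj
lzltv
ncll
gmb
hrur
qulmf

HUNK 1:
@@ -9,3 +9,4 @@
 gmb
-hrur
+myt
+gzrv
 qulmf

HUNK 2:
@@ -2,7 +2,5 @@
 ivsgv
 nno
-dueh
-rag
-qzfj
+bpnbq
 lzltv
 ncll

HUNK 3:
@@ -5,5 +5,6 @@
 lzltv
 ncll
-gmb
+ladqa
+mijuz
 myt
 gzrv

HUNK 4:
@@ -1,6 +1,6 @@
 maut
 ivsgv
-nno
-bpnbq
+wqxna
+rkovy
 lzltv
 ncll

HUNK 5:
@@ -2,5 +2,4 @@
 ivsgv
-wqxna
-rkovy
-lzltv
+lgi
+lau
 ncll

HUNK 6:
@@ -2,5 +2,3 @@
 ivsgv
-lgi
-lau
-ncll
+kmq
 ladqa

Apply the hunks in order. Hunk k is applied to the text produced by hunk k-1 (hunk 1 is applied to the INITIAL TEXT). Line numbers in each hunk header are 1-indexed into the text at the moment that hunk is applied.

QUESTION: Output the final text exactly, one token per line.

Hunk 1: at line 9 remove [hrur] add [myt,gzrv] -> 12 lines: maut ivsgv nno dueh rag qzfj lzltv ncll gmb myt gzrv qulmf
Hunk 2: at line 2 remove [dueh,rag,qzfj] add [bpnbq] -> 10 lines: maut ivsgv nno bpnbq lzltv ncll gmb myt gzrv qulmf
Hunk 3: at line 5 remove [gmb] add [ladqa,mijuz] -> 11 lines: maut ivsgv nno bpnbq lzltv ncll ladqa mijuz myt gzrv qulmf
Hunk 4: at line 1 remove [nno,bpnbq] add [wqxna,rkovy] -> 11 lines: maut ivsgv wqxna rkovy lzltv ncll ladqa mijuz myt gzrv qulmf
Hunk 5: at line 2 remove [wqxna,rkovy,lzltv] add [lgi,lau] -> 10 lines: maut ivsgv lgi lau ncll ladqa mijuz myt gzrv qulmf
Hunk 6: at line 2 remove [lgi,lau,ncll] add [kmq] -> 8 lines: maut ivsgv kmq ladqa mijuz myt gzrv qulmf

Answer: maut
ivsgv
kmq
ladqa
mijuz
myt
gzrv
qulmf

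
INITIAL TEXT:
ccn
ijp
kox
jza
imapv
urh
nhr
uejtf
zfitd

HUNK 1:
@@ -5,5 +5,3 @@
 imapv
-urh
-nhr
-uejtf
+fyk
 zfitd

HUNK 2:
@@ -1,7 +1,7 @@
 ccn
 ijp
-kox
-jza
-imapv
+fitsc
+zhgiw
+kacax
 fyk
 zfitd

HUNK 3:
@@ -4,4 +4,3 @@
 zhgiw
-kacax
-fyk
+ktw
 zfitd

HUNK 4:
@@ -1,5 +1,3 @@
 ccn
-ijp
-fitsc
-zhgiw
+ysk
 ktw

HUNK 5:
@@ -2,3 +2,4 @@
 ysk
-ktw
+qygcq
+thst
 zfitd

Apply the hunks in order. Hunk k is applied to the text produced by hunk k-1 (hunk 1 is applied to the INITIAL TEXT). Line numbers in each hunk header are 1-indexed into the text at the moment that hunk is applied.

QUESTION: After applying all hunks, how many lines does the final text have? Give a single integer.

Answer: 5

Derivation:
Hunk 1: at line 5 remove [urh,nhr,uejtf] add [fyk] -> 7 lines: ccn ijp kox jza imapv fyk zfitd
Hunk 2: at line 1 remove [kox,jza,imapv] add [fitsc,zhgiw,kacax] -> 7 lines: ccn ijp fitsc zhgiw kacax fyk zfitd
Hunk 3: at line 4 remove [kacax,fyk] add [ktw] -> 6 lines: ccn ijp fitsc zhgiw ktw zfitd
Hunk 4: at line 1 remove [ijp,fitsc,zhgiw] add [ysk] -> 4 lines: ccn ysk ktw zfitd
Hunk 5: at line 2 remove [ktw] add [qygcq,thst] -> 5 lines: ccn ysk qygcq thst zfitd
Final line count: 5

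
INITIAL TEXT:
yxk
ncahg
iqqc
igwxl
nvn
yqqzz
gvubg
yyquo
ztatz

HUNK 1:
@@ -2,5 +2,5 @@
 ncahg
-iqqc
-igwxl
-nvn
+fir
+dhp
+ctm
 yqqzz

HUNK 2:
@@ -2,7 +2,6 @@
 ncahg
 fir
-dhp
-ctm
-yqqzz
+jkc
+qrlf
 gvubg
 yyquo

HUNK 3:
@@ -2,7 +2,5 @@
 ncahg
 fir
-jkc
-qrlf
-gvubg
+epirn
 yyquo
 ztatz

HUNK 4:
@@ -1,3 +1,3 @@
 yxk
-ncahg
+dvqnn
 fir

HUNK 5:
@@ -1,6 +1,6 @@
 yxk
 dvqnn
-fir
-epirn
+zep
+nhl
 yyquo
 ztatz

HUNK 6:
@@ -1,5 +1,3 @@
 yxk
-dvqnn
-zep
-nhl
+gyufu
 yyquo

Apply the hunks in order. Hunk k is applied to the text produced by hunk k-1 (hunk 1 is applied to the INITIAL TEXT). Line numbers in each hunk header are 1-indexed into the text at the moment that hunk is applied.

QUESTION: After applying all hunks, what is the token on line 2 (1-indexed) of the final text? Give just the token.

Answer: gyufu

Derivation:
Hunk 1: at line 2 remove [iqqc,igwxl,nvn] add [fir,dhp,ctm] -> 9 lines: yxk ncahg fir dhp ctm yqqzz gvubg yyquo ztatz
Hunk 2: at line 2 remove [dhp,ctm,yqqzz] add [jkc,qrlf] -> 8 lines: yxk ncahg fir jkc qrlf gvubg yyquo ztatz
Hunk 3: at line 2 remove [jkc,qrlf,gvubg] add [epirn] -> 6 lines: yxk ncahg fir epirn yyquo ztatz
Hunk 4: at line 1 remove [ncahg] add [dvqnn] -> 6 lines: yxk dvqnn fir epirn yyquo ztatz
Hunk 5: at line 1 remove [fir,epirn] add [zep,nhl] -> 6 lines: yxk dvqnn zep nhl yyquo ztatz
Hunk 6: at line 1 remove [dvqnn,zep,nhl] add [gyufu] -> 4 lines: yxk gyufu yyquo ztatz
Final line 2: gyufu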